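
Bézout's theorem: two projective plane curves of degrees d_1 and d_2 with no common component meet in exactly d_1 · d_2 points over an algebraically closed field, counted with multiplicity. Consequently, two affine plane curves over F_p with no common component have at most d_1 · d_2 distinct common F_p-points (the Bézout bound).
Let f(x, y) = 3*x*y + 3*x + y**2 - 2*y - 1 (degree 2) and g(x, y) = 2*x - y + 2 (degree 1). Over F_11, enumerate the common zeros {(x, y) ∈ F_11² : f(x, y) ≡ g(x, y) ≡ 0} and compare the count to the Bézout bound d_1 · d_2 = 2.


Common zeros: {(1, 4)}; count = 1; Bézout bound = 2.

deg(f) = 2, deg(g) = 1, so Bézout bound = 2.
Scan x ∈ F_11. For each x, list the y ∈ F_11 with f(x, y) ≡ 0 and those with g(x, y) ≡ 0 (mod 11); the common zeros in that column are the intersection.
  x = 0: f ≡ 0 at y ∈ ∅; g ≡ 0 at y ∈ {2}; common: ∅.
  x = 1: f ≡ 0 at y ∈ {4, 6}; g ≡ 0 at y ∈ {4}; common: {4}.
  x = 2: f ≡ 0 at y ∈ ∅; g ≡ 0 at y ∈ {6}; common: ∅.
  x = 3: f ≡ 0 at y ∈ ∅; g ≡ 0 at y ∈ {8}; common: ∅.
  x = 4: f ≡ 0 at y ∈ {0, 1}; g ≡ 0 at y ∈ {10}; common: ∅.
  x = 5: f ≡ 0 at y ∈ {2, 7}; g ≡ 0 at y ∈ {1}; common: ∅.
  x = 6: f ≡ 0 at y ∈ {8, 9}; g ≡ 0 at y ∈ {3}; common: ∅.
  x = 7: f ≡ 0 at y ∈ ∅; g ≡ 0 at y ∈ {5}; common: ∅.
  x = 8: f ≡ 0 at y ∈ ∅; g ≡ 0 at y ∈ {7}; common: ∅.
  x = 9: f ≡ 0 at y ∈ {3, 5}; g ≡ 0 at y ∈ {9}; common: ∅.
  x = 10: f ≡ 0 at y ∈ ∅; g ≡ 0 at y ∈ {0}; common: ∅.
Collecting: common zeros = {(1, 4)}, so the count is 1.
Comparison with the Bézout bound: 1 ≤ 2 = deg(f)·deg(g), as expected for curves with no common component (the affine F_11-count falls short of the bound because intersections may lie at infinity, over extension fields, or carry multiplicity).


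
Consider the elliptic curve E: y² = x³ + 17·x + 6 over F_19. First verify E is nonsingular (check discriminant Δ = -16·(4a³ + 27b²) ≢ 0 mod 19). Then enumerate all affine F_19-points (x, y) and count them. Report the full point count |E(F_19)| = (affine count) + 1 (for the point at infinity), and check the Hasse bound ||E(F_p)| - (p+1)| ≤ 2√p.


Affine points = {(0, 5), (0, 14), (1, 9), (1, 10), (4, 9), (4, 10), (5, 8), (5, 11), (6, 1), (6, 18), (10, 6), (10, 13), (11, 2), (11, 17), (12, 0), (13, 7), (13, 12), (14, 9), (14, 10), (15, 8), (15, 11), (16, 2), (16, 17), (18, 8), (18, 11)}; affine count = 25; |E(F_19)| = 26.

Discriminant check: Δ ∝ 4a³ + 27b² = 4·17³ + 27·6² = 4·4913 + 27·36 ≡ 9 (mod 19). Nonzero ⇒ E is nonsingular.
For each x ∈ F_19, compute rhs = x³ + 17·x + 6 mod 19, then count y ∈ F_19 with y² ≡ rhs.
  x = 0: rhs = 6, matching y values: 5, 14 (2 points).
  x = 1: rhs = 5, matching y values: 9, 10 (2 points).
  x = 2: rhs = 10, matching y values: none (0 points).
  x = 3: rhs = 8, matching y values: none (0 points).
  x = 4: rhs = 5, matching y values: 9, 10 (2 points).
  x = 5: rhs = 7, matching y values: 8, 11 (2 points).
  x = 6: rhs = 1, matching y values: 1, 18 (2 points).
  x = 7: rhs = 12, matching y values: none (0 points).
  x = 8: rhs = 8, matching y values: none (0 points).
  x = 9: rhs = 14, matching y values: none (0 points).
  x = 10: rhs = 17, matching y values: 6, 13 (2 points).
  x = 11: rhs = 4, matching y values: 2, 17 (2 points).
  x = 12: rhs = 0, matching y values: 0 (1 points).
  x = 13: rhs = 11, matching y values: 7, 12 (2 points).
  x = 14: rhs = 5, matching y values: 9, 10 (2 points).
  x = 15: rhs = 7, matching y values: 8, 11 (2 points).
  x = 16: rhs = 4, matching y values: 2, 17 (2 points).
  x = 17: rhs = 2, matching y values: none (0 points).
  x = 18: rhs = 7, matching y values: 8, 11 (2 points).
Total affine count: 25.
Full point count |E(F_19)| = 25 + 1 = 26.
Hasse bound: |26 − (19+1)| = |6| = 6 ≤ 2√19 ≈ 8.7178 ✓.


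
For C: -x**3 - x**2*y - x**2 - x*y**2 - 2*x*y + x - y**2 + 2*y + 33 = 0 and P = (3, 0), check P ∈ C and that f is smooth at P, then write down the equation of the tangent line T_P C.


Tangent line at P: -32*x - 13*y + 96 = 0.

Step 1: f(3, 0) = 0, so P lies on C.
Step 2: partial derivatives
  f_x(x, y) = -3*x**2 - 2*x*y - 2*x - y**2 - 2*y + 1, f_y(x, y) = -x**2 - 2*x*y - 2*x - 2*y + 2.
  f_x(P) = -32, f_y(P) = -13 (gradient nonzero, so P is smooth).
Step 3: tangent line at P: -32·(x − 3) + -13·(y − 0) = 0.
Expanding: -32*x - 13*y + 96 = 0.


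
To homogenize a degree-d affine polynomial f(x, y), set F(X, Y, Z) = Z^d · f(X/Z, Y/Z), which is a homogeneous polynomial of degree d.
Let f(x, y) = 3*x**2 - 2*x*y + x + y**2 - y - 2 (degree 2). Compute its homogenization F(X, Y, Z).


F(X, Y, Z) = 3*X**2 - 2*X*Y + X*Z + Y**2 - Y*Z - 2*Z**2

deg(f) = 2.
Substitute x = X/Z, y = Y/Z into f, then multiply by Z^2.
  monomial 3·x^2·y^0 ↦ 3·X^2·Y^0·Z^0.
  monomial -2·x^1·y^1 ↦ -2·X^1·Y^1·Z^0.
  monomial 1·x^1·y^0 ↦ 1·X^1·Y^0·Z^1.
  monomial 1·x^0·y^2 ↦ 1·X^0·Y^2·Z^0.
  monomial -1·x^0·y^1 ↦ -1·X^0·Y^1·Z^1.
  monomial -2·x^0·y^0 ↦ -2·X^0·Y^0·Z^2.
Collecting: F(X, Y, Z) = 3*X**2 - 2*X*Y + X*Z + Y**2 - Y*Z - 2*Z**2.


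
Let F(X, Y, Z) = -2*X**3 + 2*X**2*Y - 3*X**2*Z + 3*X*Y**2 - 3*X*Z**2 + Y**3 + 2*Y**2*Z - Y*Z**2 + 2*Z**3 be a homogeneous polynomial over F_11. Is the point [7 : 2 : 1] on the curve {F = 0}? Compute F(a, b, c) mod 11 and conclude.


F(7,2,1) ≡ 3 (mod 11); P is NOT on the curve.

Evaluate F(7, 2, 1) term-by-term (mod 11).
  -2*X**3 ↦ -2·343·1·1 = -686
  2*X**2*Y ↦ 2·49·2·1 = 196
  -3*X**2*Z ↦ -3·49·1·1 = -147
  3*X*Y**2 ↦ 3·7·4·1 = 84
  -3*X*Z**2 ↦ -3·7·1·1 = -21
  Y**3 ↦ 1·1·8·1 = 8
  2*Y**2*Z ↦ 2·1·4·1 = 8
  -Y*Z**2 ↦ -1·1·2·1 = -2
  2*Z**3 ↦ 2·1·1·1 = 2
Sum: F(7, 2, 1) = (-686) + (196) + (-147) + (84) + (-21) + (8) + (8) + (-2) + (2) = -558.
Reducing mod 11: -558 ≡ 3 (mod 11).
Since F(a, b, c) ≡ 3 ≠ 0 (mod 11), P does NOT lie on the curve.


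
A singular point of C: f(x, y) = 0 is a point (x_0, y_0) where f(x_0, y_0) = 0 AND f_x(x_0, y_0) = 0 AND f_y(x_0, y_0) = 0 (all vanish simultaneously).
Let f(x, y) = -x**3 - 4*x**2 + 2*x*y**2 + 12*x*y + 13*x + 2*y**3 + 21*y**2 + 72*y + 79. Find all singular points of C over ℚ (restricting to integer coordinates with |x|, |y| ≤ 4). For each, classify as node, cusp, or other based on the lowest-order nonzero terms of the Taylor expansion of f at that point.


Singular points: {(-1, -3)}; classification: node.

Compute partial derivatives:
  f_x = -3*x**2 - 8*x + 2*y**2 + 12*y + 13.
  f_y = 4*x*y + 12*x + 6*y**2 + 42*y + 72.
Scan x_0 ∈ {−4, ..., 4}. For each x_0, f_y(x_0, y) is a polynomial in y; find its integer roots y ∈ {−4, ..., 4}, then test f_x and f at those candidates.
  x = -4: f_y(-4, y) = 6*y**2 + 26*y + 24; vanishes at y ∈ {-3}. (-4, -3): f_x = -21 ≠ 0.
  x = -3: f_y(-3, y) = 6*y**2 + 30*y + 36; vanishes at y ∈ {-3, -2}. (-3, -3): f_x = -8 ≠ 0; (-3, -2): f_x = -6 ≠ 0.
  x = -2: f_y(-2, y) = 6*y**2 + 34*y + 48; vanishes at y ∈ {-3}. (-2, -3): f_x = -1 ≠ 0.
  x = -1: f_y(-1, y) = 6*y**2 + 38*y + 60; vanishes at y ∈ {-3}. (-1, -3): f_x = 0, f = 0 — SINGULAR.
  x = 0: f_y(0, y) = 6*y**2 + 42*y + 72; vanishes at y ∈ {-4, -3}. (0, -4): f_x = -3 ≠ 0; (0, -3): f_x = -5 ≠ 0.
  x = 1: f_y(1, y) = 6*y**2 + 46*y + 84; vanishes at y ∈ {-3}. (1, -3): f_x = -16 ≠ 0.
  x = 2: f_y(2, y) = 6*y**2 + 50*y + 96; vanishes at y ∈ {-3}. (2, -3): f_x = -33 ≠ 0.
  x = 3: f_y(3, y) = 6*y**2 + 54*y + 108; vanishes at y ∈ {-3}. (3, -3): f_x = -56 ≠ 0.
  x = 4: f_y(4, y) = 6*y**2 + 58*y + 120; vanishes at y ∈ {-3}. (4, -3): f_x = -85 ≠ 0.
Only singular point on the grid: (-1, -3).
Classify: substitute x = -1 + u, y = -3 + v and expand: f = -u**3 - u**2 + 2*u*v**2 + 2*v**3 + v**2.
No constant or linear terms (consistent with a singular point). Quadratic part: -u**2 + v**2. Cubic part: -u**3 + 2*u*v**2 + 2*v**3.
The quadratic part v**2 - u**2 = (v − u)(v + u) splits into two distinct linear factors, so there are two distinct tangent lines y − -3 = ±(x − -1) — this is a node (ordinary double point).
Classification: node.


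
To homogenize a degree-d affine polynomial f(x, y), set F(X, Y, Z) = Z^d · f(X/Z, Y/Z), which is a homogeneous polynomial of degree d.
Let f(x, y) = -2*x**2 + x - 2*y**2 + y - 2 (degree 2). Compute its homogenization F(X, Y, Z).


F(X, Y, Z) = -2*X**2 + X*Z - 2*Y**2 + Y*Z - 2*Z**2

deg(f) = 2.
Substitute x = X/Z, y = Y/Z into f, then multiply by Z^2.
  monomial -2·x^2·y^0 ↦ -2·X^2·Y^0·Z^0.
  monomial 1·x^1·y^0 ↦ 1·X^1·Y^0·Z^1.
  monomial -2·x^0·y^2 ↦ -2·X^0·Y^2·Z^0.
  monomial 1·x^0·y^1 ↦ 1·X^0·Y^1·Z^1.
  monomial -2·x^0·y^0 ↦ -2·X^0·Y^0·Z^2.
Collecting: F(X, Y, Z) = -2*X**2 + X*Z - 2*Y**2 + Y*Z - 2*Z**2.


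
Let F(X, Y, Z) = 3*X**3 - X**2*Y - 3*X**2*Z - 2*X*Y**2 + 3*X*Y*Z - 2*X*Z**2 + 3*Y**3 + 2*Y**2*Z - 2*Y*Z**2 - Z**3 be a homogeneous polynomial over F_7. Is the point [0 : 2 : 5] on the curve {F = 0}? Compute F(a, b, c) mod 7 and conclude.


F(0,2,5) ≡ 0 (mod 7); P is on the curve.

Evaluate F(0, 2, 5) term-by-term (mod 7).
  3*X**3 ↦ 3·0·1·1 = 0
  -X**2*Y ↦ -1·0·2·1 = 0
  -3*X**2*Z ↦ -3·0·1·5 = 0
  -2*X*Y**2 ↦ -2·0·4·1 = 0
  3*X*Y*Z ↦ 3·0·2·5 = 0
  -2*X*Z**2 ↦ -2·0·1·25 = 0
  3*Y**3 ↦ 3·1·8·1 = 24
  2*Y**2*Z ↦ 2·1·4·5 = 40
  -2*Y*Z**2 ↦ -2·1·2·25 = -100
  -Z**3 ↦ -1·1·1·125 = -125
Sum: F(0, 2, 5) = (0) + (0) + (0) + (0) + (0) + (0) + (24) + (40) + (-100) + (-125) = -161.
Reducing mod 7: -161 ≡ 0 (mod 7).
Since F(a, b, c) ≡ 0 (mod 7), P lies on the curve.


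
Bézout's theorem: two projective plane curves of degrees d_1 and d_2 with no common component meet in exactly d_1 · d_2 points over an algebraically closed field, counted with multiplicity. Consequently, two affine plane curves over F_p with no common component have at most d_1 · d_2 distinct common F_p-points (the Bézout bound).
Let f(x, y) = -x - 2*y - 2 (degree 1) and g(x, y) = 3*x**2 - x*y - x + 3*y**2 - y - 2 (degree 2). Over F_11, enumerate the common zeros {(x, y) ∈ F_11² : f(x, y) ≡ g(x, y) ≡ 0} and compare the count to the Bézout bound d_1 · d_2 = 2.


Common zeros: {(6, 7), (10, 5)}; count = 2; Bézout bound = 2.

deg(f) = 1, deg(g) = 2, so Bézout bound = 2.
Scan x ∈ F_11. For each x, list the y ∈ F_11 with f(x, y) ≡ 0 and those with g(x, y) ≡ 0 (mod 11); the common zeros in that column are the intersection.
  x = 0: f ≡ 0 at y ∈ {10}; g ≡ 0 at y ∈ {1, 3}; common: ∅.
  x = 1: f ≡ 0 at y ∈ {4}; g ≡ 0 at y ∈ {0, 8}; common: ∅.
  x = 2: f ≡ 0 at y ∈ {9}; g ≡ 0 at y ∈ {4, 8}; common: ∅.
  x = 3: f ≡ 0 at y ∈ {3}; g ≡ 0 at y ∈ {0, 5}; common: ∅.
  x = 4: f ≡ 0 at y ∈ {8}; g ≡ 0 at y ∈ {2, 7}; common: ∅.
  x = 5: f ≡ 0 at y ∈ {2}; g ≡ 0 at y ∈ {3, 10}; common: ∅.
  x = 6: f ≡ 0 at y ∈ {7}; g ≡ 0 at y ∈ {7, 10}; common: {7}.
  x = 7: f ≡ 0 at y ∈ {1}; g ≡ 0 at y ∈ {4, 6}; common: ∅.
  x = 8: f ≡ 0 at y ∈ {6}; g ≡ 0 at y ∈ {1, 2}; common: ∅.
  x = 9: f ≡ 0 at y ∈ {0}; g ≡ 0 at y ∈ {9}; common: ∅.
  x = 10: f ≡ 0 at y ∈ {5}; g ≡ 0 at y ∈ {5, 6}; common: {5}.
Collecting: common zeros = {(6, 7), (10, 5)}, so the count is 2.
Comparison with the Bézout bound: 2 ≤ 2 = deg(f)·deg(g), as expected for curves with no common component (the bound is attained).


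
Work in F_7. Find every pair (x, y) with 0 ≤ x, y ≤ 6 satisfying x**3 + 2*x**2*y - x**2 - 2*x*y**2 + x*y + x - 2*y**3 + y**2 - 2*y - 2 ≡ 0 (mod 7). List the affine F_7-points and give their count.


Affine F_7-points: {(2, 1), (2, 4), (3, 2), (4, 3), (6, 3)}; count = 5.

For each of the 49 pairs (x, y) ∈ F_7², evaluate f(x, y) mod 7. Record the zeros.
  x = 0: [0↦5, 1↦2, 2↦3, 3↦3, 4↦4, 5↦1, 6↦3]  zeros at y ∈ ∅
  x = 1: [0↦6, 1↦4, 2↦2, 3↦2, 4↦6, 5↦2, 6↦6]  zeros at y ∈ ∅
  x = 2: [0↦4, 1↦0, 2↦6, 3↦3, 4↦0, 5↦6, 6↦2]  zeros at y ∈ {1, 4}
  x = 3: [0↦5, 1↦3, 2↦0, 3↦5, 4↦6, 5↦5, 6↦4]  zeros at y ∈ {2}
  x = 4: [0↦1, 1↦5, 2↦4, 3↦0, 4↦2, 5↦5, 6↦4]  zeros at y ∈ {3}
  x = 5: [0↦5, 1↦5, 2↦3, 3↦1, 4↦1, 5↦5, 6↦1]  zeros at y ∈ ∅
  x = 6: [0↦2, 1↦2, 2↦3, 3↦0, 4↦2, 5↦4, 6↦1]  zeros at y ∈ {3}
Collecting zeros: affine points = {(2, 1), (2, 4), (3, 2), (4, 3), (6, 3)}.
Total count |C(F_7)_aff| = 5.


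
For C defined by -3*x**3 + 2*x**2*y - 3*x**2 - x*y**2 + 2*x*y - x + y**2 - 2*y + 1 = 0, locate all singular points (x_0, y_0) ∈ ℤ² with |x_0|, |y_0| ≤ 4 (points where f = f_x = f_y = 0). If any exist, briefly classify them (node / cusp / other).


Singular points: {(0, 1)}; classification: node.

Compute partial derivatives:
  f_x = -9*x**2 + 4*x*y - 6*x - y**2 + 2*y - 1.
  f_y = 2*x**2 - 2*x*y + 2*x + 2*y - 2.
Scan x_0 ∈ {−4, ..., 4}. For each x_0, f_y(x_0, y) is a polynomial in y; find its integer roots y ∈ {−4, ..., 4}, then test f_x and f at those candidates.
  x = -4: f_y(-4, y) = 10*y + 22; no integer root y with |y| ≤ 4.
  x = -3: f_y(-3, y) = 8*y + 10; no integer root y with |y| ≤ 4.
  x = -2: f_y(-2, y) = 6*y + 2; no integer root y with |y| ≤ 4.
  x = -1: f_y(-1, y) = 4*y - 2; no integer root y with |y| ≤ 4.
  x = 0: f_y(0, y) = 2*y - 2; vanishes at y ∈ {1}. (0, 1): f_x = 0, f = 0 — SINGULAR.
  x = 1: f_y(1, y) = 2; no integer root y with |y| ≤ 4.
  x = 2: f_y(2, y) = 10 - 2*y; no integer root y with |y| ≤ 4.
  x = 3: f_y(3, y) = 22 - 4*y; no integer root y with |y| ≤ 4.
  x = 4: f_y(4, y) = 38 - 6*y; no integer root y with |y| ≤ 4.
Only singular point on the grid: (0, 1).
Classify: substitute x = 0 + u, y = 1 + v and expand: f = -3*u**3 + 2*u**2*v - u**2 - u*v**2 + v**2.
No constant or linear terms (consistent with a singular point). Quadratic part: -u**2 + v**2. Cubic part: -3*u**3 + 2*u**2*v - u*v**2.
The quadratic part v**2 - u**2 = (v − u)(v + u) splits into two distinct linear factors, so there are two distinct tangent lines y − 1 = ±(x − 0) — this is a node (ordinary double point).
Classification: node.


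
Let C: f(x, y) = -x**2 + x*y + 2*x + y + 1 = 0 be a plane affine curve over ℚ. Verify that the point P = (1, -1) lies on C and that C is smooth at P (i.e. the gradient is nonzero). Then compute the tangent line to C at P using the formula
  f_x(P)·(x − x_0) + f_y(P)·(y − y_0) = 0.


Tangent line at P: -x + 2*y + 3 = 0.

Step 1: f(1, -1) = 0, so P lies on C.
Step 2: partial derivatives
  f_x(x, y) = -2*x + y + 2, f_y(x, y) = x + 1.
  f_x(P) = -1, f_y(P) = 2 (gradient nonzero, so P is smooth).
Step 3: tangent line at P: -1·(x − 1) + 2·(y − -1) = 0.
Expanding: -x + 2*y + 3 = 0.


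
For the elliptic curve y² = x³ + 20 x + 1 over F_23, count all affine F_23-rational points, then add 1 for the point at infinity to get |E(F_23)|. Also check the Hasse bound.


Affine points = {(0, 1), (0, 22), (2, 7), (2, 16), (7, 1), (7, 22), (8, 11), (8, 12), (9, 6), (9, 17), (14, 9), (14, 14), (16, 1), (16, 22), (18, 11), (18, 12), (19, 8), (19, 15), (20, 11), (20, 12), (22, 7), (22, 16)}; affine count = 22; |E(F_23)| = 23.

Discriminant check: Δ ∝ 4a³ + 27b² = 4·20³ + 27·1² = 4·8000 + 27·1 ≡ 11 (mod 23). Nonzero ⇒ E is nonsingular.
For each x ∈ F_23, compute rhs = x³ + 20·x + 1 mod 23, then count y ∈ F_23 with y² ≡ rhs.
  x = 0: rhs = 1, matching y values: 1, 22 (2 points).
  x = 1: rhs = 22, matching y values: none (0 points).
  x = 2: rhs = 3, matching y values: 7, 16 (2 points).
  x = 3: rhs = 19, matching y values: none (0 points).
  x = 4: rhs = 7, matching y values: none (0 points).
  x = 5: rhs = 19, matching y values: none (0 points).
  x = 6: rhs = 15, matching y values: none (0 points).
  x = 7: rhs = 1, matching y values: 1, 22 (2 points).
  x = 8: rhs = 6, matching y values: 11, 12 (2 points).
  x = 9: rhs = 13, matching y values: 6, 17 (2 points).
  x = 10: rhs = 5, matching y values: none (0 points).
  x = 11: rhs = 11, matching y values: none (0 points).
  x = 12: rhs = 14, matching y values: none (0 points).
  x = 13: rhs = 20, matching y values: none (0 points).
  x = 14: rhs = 12, matching y values: 9, 14 (2 points).
  x = 15: rhs = 19, matching y values: none (0 points).
  x = 16: rhs = 1, matching y values: 1, 22 (2 points).
  x = 17: rhs = 10, matching y values: none (0 points).
  x = 18: rhs = 6, matching y values: 11, 12 (2 points).
  x = 19: rhs = 18, matching y values: 8, 15 (2 points).
  x = 20: rhs = 6, matching y values: 11, 12 (2 points).
  x = 21: rhs = 22, matching y values: none (0 points).
  x = 22: rhs = 3, matching y values: 7, 16 (2 points).
Total affine count: 22.
Full point count |E(F_23)| = 22 + 1 = 23.
Hasse bound: |23 − (23+1)| = |-1| = 1 ≤ 2√23 ≈ 9.5917 ✓.


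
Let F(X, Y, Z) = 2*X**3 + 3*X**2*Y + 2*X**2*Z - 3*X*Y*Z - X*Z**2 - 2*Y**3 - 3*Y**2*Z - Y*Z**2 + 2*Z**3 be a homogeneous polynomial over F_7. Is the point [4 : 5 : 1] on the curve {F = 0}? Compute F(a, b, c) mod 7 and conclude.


F(4,5,1) ≡ 1 (mod 7); P is NOT on the curve.

Evaluate F(4, 5, 1) term-by-term (mod 7).
  2*X**3 ↦ 2·64·1·1 = 128
  3*X**2*Y ↦ 3·16·5·1 = 240
  2*X**2*Z ↦ 2·16·1·1 = 32
  -3*X*Y*Z ↦ -3·4·5·1 = -60
  -X*Z**2 ↦ -1·4·1·1 = -4
  -2*Y**3 ↦ -2·1·125·1 = -250
  -3*Y**2*Z ↦ -3·1·25·1 = -75
  -Y*Z**2 ↦ -1·1·5·1 = -5
  2*Z**3 ↦ 2·1·1·1 = 2
Sum: F(4, 5, 1) = (128) + (240) + (32) + (-60) + (-4) + (-250) + (-75) + (-5) + (2) = 8.
Reducing mod 7: 8 ≡ 1 (mod 7).
Since F(a, b, c) ≡ 1 ≠ 0 (mod 7), P does NOT lie on the curve.


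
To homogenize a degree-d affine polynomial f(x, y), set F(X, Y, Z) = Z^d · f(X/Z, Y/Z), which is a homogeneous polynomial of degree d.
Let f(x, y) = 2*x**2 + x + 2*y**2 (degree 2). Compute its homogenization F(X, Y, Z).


F(X, Y, Z) = 2*X**2 + X*Z + 2*Y**2

deg(f) = 2.
Substitute x = X/Z, y = Y/Z into f, then multiply by Z^2.
  monomial 2·x^2·y^0 ↦ 2·X^2·Y^0·Z^0.
  monomial 1·x^1·y^0 ↦ 1·X^1·Y^0·Z^1.
  monomial 2·x^0·y^2 ↦ 2·X^0·Y^2·Z^0.
Collecting: F(X, Y, Z) = 2*X**2 + X*Z + 2*Y**2.


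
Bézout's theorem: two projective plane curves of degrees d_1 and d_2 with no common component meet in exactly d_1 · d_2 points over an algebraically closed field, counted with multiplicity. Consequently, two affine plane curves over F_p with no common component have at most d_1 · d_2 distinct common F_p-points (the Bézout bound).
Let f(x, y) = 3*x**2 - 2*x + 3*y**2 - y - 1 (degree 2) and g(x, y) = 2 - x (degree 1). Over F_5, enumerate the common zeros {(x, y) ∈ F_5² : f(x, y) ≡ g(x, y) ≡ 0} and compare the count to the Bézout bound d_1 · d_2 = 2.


Common zeros: ∅; count = 0; Bézout bound = 2.

deg(f) = 2, deg(g) = 1, so Bézout bound = 2.
Scan x ∈ F_5. For each x, list the y ∈ F_5 with f(x, y) ≡ 0 and those with g(x, y) ≡ 0 (mod 5); the common zeros in that column are the intersection.
  x = 0: f ≡ 0 at y ∈ ∅; g ≡ 0 at y ∈ ∅; common: ∅.
  x = 1: f ≡ 0 at y ∈ {0, 2}; g ≡ 0 at y ∈ ∅; common: ∅.
  x = 2: f ≡ 0 at y ∈ ∅; g ≡ 0 at y ∈ {0, 1, 2, 3, 4}; common: ∅.
  x = 3: f ≡ 0 at y ∈ {0, 2}; g ≡ 0 at y ∈ ∅; common: ∅.
  x = 4: f ≡ 0 at y ∈ ∅; g ≡ 0 at y ∈ ∅; common: ∅.
Collecting: common zeros = ∅, so the count is 0.
Comparison with the Bézout bound: 0 ≤ 2 = deg(f)·deg(g), as expected for curves with no common component (the affine F_5-count falls short of the bound because intersections may lie at infinity, over extension fields, or carry multiplicity).


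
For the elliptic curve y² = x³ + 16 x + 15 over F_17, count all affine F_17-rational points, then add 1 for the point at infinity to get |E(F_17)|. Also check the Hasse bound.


Affine points = {(0, 7), (0, 10), (1, 7), (1, 10), (2, 2), (2, 15), (5, 4), (5, 13), (6, 2), (6, 15), (8, 3), (8, 14), (9, 2), (9, 15), (10, 6), (10, 11), (11, 3), (11, 14), (14, 5), (14, 12), (15, 3), (15, 14), (16, 7), (16, 10)}; affine count = 24; |E(F_17)| = 25.

Discriminant check: Δ ∝ 4a³ + 27b² = 4·16³ + 27·15² = 4·4096 + 27·225 ≡ 2 (mod 17). Nonzero ⇒ E is nonsingular.
For each x ∈ F_17, compute rhs = x³ + 16·x + 15 mod 17, then count y ∈ F_17 with y² ≡ rhs.
  x = 0: rhs = 15, matching y values: 7, 10 (2 points).
  x = 1: rhs = 15, matching y values: 7, 10 (2 points).
  x = 2: rhs = 4, matching y values: 2, 15 (2 points).
  x = 3: rhs = 5, matching y values: none (0 points).
  x = 4: rhs = 7, matching y values: none (0 points).
  x = 5: rhs = 16, matching y values: 4, 13 (2 points).
  x = 6: rhs = 4, matching y values: 2, 15 (2 points).
  x = 7: rhs = 11, matching y values: none (0 points).
  x = 8: rhs = 9, matching y values: 3, 14 (2 points).
  x = 9: rhs = 4, matching y values: 2, 15 (2 points).
  x = 10: rhs = 2, matching y values: 6, 11 (2 points).
  x = 11: rhs = 9, matching y values: 3, 14 (2 points).
  x = 12: rhs = 14, matching y values: none (0 points).
  x = 13: rhs = 6, matching y values: none (0 points).
  x = 14: rhs = 8, matching y values: 5, 12 (2 points).
  x = 15: rhs = 9, matching y values: 3, 14 (2 points).
  x = 16: rhs = 15, matching y values: 7, 10 (2 points).
Total affine count: 24.
Full point count |E(F_17)| = 24 + 1 = 25.
Hasse bound: |25 − (17+1)| = |7| = 7 ≤ 2√17 ≈ 8.2462 ✓.


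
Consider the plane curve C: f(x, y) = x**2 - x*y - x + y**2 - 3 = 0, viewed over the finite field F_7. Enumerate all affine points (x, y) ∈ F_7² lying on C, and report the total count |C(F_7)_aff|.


Affine F_7-points: {(2, 4), (2, 5), (3, 4), (3, 6), (4, 5), (4, 6)}; count = 6.

For each of the 49 pairs (x, y) ∈ F_7², evaluate f(x, y) mod 7. Record the zeros.
  x = 0: [0↦4, 1↦5, 2↦1, 3↦6, 4↦6, 5↦1, 6↦5]  zeros at y ∈ ∅
  x = 1: [0↦4, 1↦4, 2↦6, 3↦3, 4↦2, 5↦3, 6↦6]  zeros at y ∈ ∅
  x = 2: [0↦6, 1↦5, 2↦6, 3↦2, 4↦0, 5↦0, 6↦2]  zeros at y ∈ {4, 5}
  x = 3: [0↦3, 1↦1, 2↦1, 3↦3, 4↦0, 5↦6, 6↦0]  zeros at y ∈ {4, 6}
  x = 4: [0↦2, 1↦6, 2↦5, 3↦6, 4↦2, 5↦0, 6↦0]  zeros at y ∈ {5, 6}
  x = 5: [0↦3, 1↦6, 2↦4, 3↦4, 4↦6, 5↦3, 6↦2]  zeros at y ∈ ∅
  x = 6: [0↦6, 1↦1, 2↦5, 3↦4, 4↦5, 5↦1, 6↦6]  zeros at y ∈ ∅
Collecting zeros: affine points = {(2, 4), (2, 5), (3, 4), (3, 6), (4, 5), (4, 6)}.
Total count |C(F_7)_aff| = 6.


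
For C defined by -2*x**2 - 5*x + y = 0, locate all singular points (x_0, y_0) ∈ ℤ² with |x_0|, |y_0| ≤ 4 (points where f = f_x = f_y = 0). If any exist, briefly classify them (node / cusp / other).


No singular points in the scanned grid; C is smooth there.

Compute partial derivatives:
  f_x = -4*x - 5.
  f_y = 1.
f_y = 1 is a nonzero constant, so f_y never vanishes: no point (x, y) can satisfy f = f_x = f_y = 0. In particular no (x, y) ∈ {−4, ..., 4}² is singular; the curve is smooth.


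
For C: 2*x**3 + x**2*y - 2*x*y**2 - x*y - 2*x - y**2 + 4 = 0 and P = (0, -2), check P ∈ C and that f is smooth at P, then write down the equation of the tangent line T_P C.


Tangent line at P: -8*x + 4*y + 8 = 0.

Step 1: f(0, -2) = 0, so P lies on C.
Step 2: partial derivatives
  f_x(x, y) = 6*x**2 + 2*x*y - 2*y**2 - y - 2, f_y(x, y) = x**2 - 4*x*y - x - 2*y.
  f_x(P) = -8, f_y(P) = 4 (gradient nonzero, so P is smooth).
Step 3: tangent line at P: -8·(x − 0) + 4·(y − -2) = 0.
Expanding: -8*x + 4*y + 8 = 0.


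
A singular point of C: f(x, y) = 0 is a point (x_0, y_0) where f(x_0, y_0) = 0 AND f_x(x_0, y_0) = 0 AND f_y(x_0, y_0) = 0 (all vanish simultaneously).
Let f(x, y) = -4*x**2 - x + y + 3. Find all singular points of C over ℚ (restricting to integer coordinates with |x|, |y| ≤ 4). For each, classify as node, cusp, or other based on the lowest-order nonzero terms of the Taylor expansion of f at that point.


No singular points in the scanned grid; C is smooth there.

Compute partial derivatives:
  f_x = -8*x - 1.
  f_y = 1.
f_y = 1 is a nonzero constant, so f_y never vanishes: no point (x, y) can satisfy f = f_x = f_y = 0. In particular no (x, y) ∈ {−4, ..., 4}² is singular; the curve is smooth.


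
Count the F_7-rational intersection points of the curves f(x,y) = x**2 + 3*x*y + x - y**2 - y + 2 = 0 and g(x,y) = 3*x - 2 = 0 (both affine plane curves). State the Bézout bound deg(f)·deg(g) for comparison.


Common zeros: {(3, 0), (3, 1)}; count = 2; Bézout bound = 2.

deg(f) = 2, deg(g) = 1, so Bézout bound = 2.
Scan x ∈ F_7. For each x, list the y ∈ F_7 with f(x, y) ≡ 0 and those with g(x, y) ≡ 0 (mod 7); the common zeros in that column are the intersection.
  x = 0: f ≡ 0 at y ∈ {1, 5}; g ≡ 0 at y ∈ ∅; common: ∅.
  x = 1: f ≡ 0 at y ∈ ∅; g ≡ 0 at y ∈ ∅; common: ∅.
  x = 2: f ≡ 0 at y ∈ {2, 3}; g ≡ 0 at y ∈ ∅; common: ∅.
  x = 3: f ≡ 0 at y ∈ {0, 1}; g ≡ 0 at y ∈ {0, 1, 2, 3, 4, 5, 6}; common: {0, 1}.
  x = 4: f ≡ 0 at y ∈ ∅; g ≡ 0 at y ∈ ∅; common: ∅.
  x = 5: f ≡ 0 at y ∈ {2, 5}; g ≡ 0 at y ∈ ∅; common: ∅.
  x = 6: f ≡ 0 at y ∈ ∅; g ≡ 0 at y ∈ ∅; common: ∅.
Collecting: common zeros = {(3, 0), (3, 1)}, so the count is 2.
Comparison with the Bézout bound: 2 ≤ 2 = deg(f)·deg(g), as expected for curves with no common component (the bound is attained).


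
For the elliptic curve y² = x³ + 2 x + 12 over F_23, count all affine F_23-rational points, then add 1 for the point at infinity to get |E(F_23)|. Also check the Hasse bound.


Affine points = {(0, 9), (0, 14), (2, 1), (2, 22), (5, 3), (5, 20), (7, 1), (7, 22), (9, 0), (11, 10), (11, 13), (12, 4), (12, 19), (13, 2), (13, 21), (14, 1), (14, 22), (15, 6), (15, 17), (16, 0), (19, 3), (19, 20), (20, 5), (20, 18), (21, 0), (22, 3), (22, 20)}; affine count = 27; |E(F_23)| = 28.

Discriminant check: Δ ∝ 4a³ + 27b² = 4·2³ + 27·12² = 4·8 + 27·144 ≡ 10 (mod 23). Nonzero ⇒ E is nonsingular.
For each x ∈ F_23, compute rhs = x³ + 2·x + 12 mod 23, then count y ∈ F_23 with y² ≡ rhs.
  x = 0: rhs = 12, matching y values: 9, 14 (2 points).
  x = 1: rhs = 15, matching y values: none (0 points).
  x = 2: rhs = 1, matching y values: 1, 22 (2 points).
  x = 3: rhs = 22, matching y values: none (0 points).
  x = 4: rhs = 15, matching y values: none (0 points).
  x = 5: rhs = 9, matching y values: 3, 20 (2 points).
  x = 6: rhs = 10, matching y values: none (0 points).
  x = 7: rhs = 1, matching y values: 1, 22 (2 points).
  x = 8: rhs = 11, matching y values: none (0 points).
  x = 9: rhs = 0, matching y values: 0 (1 points).
  x = 10: rhs = 20, matching y values: none (0 points).
  x = 11: rhs = 8, matching y values: 10, 13 (2 points).
  x = 12: rhs = 16, matching y values: 4, 19 (2 points).
  x = 13: rhs = 4, matching y values: 2, 21 (2 points).
  x = 14: rhs = 1, matching y values: 1, 22 (2 points).
  x = 15: rhs = 13, matching y values: 6, 17 (2 points).
  x = 16: rhs = 0, matching y values: 0 (1 points).
  x = 17: rhs = 14, matching y values: none (0 points).
  x = 18: rhs = 15, matching y values: none (0 points).
  x = 19: rhs = 9, matching y values: 3, 20 (2 points).
  x = 20: rhs = 2, matching y values: 5, 18 (2 points).
  x = 21: rhs = 0, matching y values: 0 (1 points).
  x = 22: rhs = 9, matching y values: 3, 20 (2 points).
Total affine count: 27.
Full point count |E(F_23)| = 27 + 1 = 28.
Hasse bound: |28 − (23+1)| = |4| = 4 ≤ 2√23 ≈ 9.5917 ✓.


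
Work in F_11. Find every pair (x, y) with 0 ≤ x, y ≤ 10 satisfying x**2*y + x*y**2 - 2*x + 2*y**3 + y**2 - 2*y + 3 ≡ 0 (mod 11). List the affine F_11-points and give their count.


Affine F_11-points: {(4, 5), (7, 0), (8, 3), (9, 5)}; count = 4.

For each of the 121 pairs (x, y) ∈ F_11², evaluate f(x, y) mod 11. Record the zeros.
  x = 0: [0↦3, 1↦4, 2↦8, 3↦5, 4↦7, 5↦4, 6↦8, 7↦9, 8↦8, 9↦6, 10↦4]  zeros at y ∈ ∅
  x = 1: [0↦1, 1↦4, 2↦1, 3↦4, 4↦3, 5↦10, 6↦4, 7↦8, 8↦1, 9↦6, 10↦2]  zeros at y ∈ ∅
  x = 2: [0↦10, 1↦6, 2↦9, 3↦9, 4↦7, 5↦4, 6↦1, 7↦10, 8↦10, 9↦2, 10↦9]  zeros at y ∈ ∅
  x = 3: [0↦8, 1↦10, 2↦10, 3↦9, 4↦8, 5↦8, 6↦10, 7↦4, 8↦2, 9↦5, 10↦3]  zeros at y ∈ ∅
  x = 4: [0↦6, 1↦5, 2↦4, 3↦4, 4↦6, 5↦0, 6↦9, 7↦1, 8↦10, 9↦4, 10↦6]  zeros at y ∈ {5}
  x = 5: [0↦4, 1↦2, 2↦2, 3↦5, 4↦1, 5↦2, 6↦9, 7↦1, 8↦1, 9↦10, 10↦7]  zeros at y ∈ ∅
  x = 6: [0↦2, 1↦1, 2↦4, 3↦1, 4↦4, 5↦3, 6↦10, 7↦4, 8↦8, 9↦1, 10↦6]  zeros at y ∈ ∅
  x = 7: [0↦0, 1↦2, 2↦10, 3↦3, 4↦4, 5↦3, 6↦1, 7↦10, 8↦9, 9↦10, 10↦3]  zeros at y ∈ {0}
  x = 8: [0↦9, 1↦5, 2↦9, 3↦0, 4↦1, 5↦2, 6↦4, 7↦8, 8↦4, 9↦4, 10↦9]  zeros at y ∈ {3}
  x = 9: [0↦7, 1↦10, 2↦1, 3↦3, 4↦6, 5↦0, 6↦8, 7↦9, 8↦4, 9↦5, 10↦2]  zeros at y ∈ {5}
  x = 10: [0↦5, 1↦6, 2↦8, 3↦1, 4↦8, 5↦8, 6↦2, 7↦2, 8↦9, 9↦2, 10↦4]  zeros at y ∈ ∅
Collecting zeros: affine points = {(4, 5), (7, 0), (8, 3), (9, 5)}.
Total count |C(F_11)_aff| = 4.


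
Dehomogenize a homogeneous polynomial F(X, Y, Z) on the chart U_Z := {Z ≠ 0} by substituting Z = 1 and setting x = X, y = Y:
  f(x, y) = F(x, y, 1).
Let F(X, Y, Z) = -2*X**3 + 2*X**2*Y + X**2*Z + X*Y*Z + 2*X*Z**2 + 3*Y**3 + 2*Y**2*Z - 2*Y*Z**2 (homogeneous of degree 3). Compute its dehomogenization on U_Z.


f(x, y) = -2*x**3 + 2*x**2*y + x**2 + x*y + 2*x + 3*y**3 + 2*y**2 - 2*y

On U_Z we set Z = 1. Each monomial c·X^i·Y^j·Z^k in F becomes c·x^i·y^j·1^k = c·x^i·y^j.
Substituting Z = 1: F(X, Y, 1) = -2*x**3 + 2*x**2*y + x**2 + x*y + 2*x + 3*y**3 + 2*y**2 - 2*y.
Note: deg(f) ≤ deg(F) = 3; strict inequality happens when F is divisible by Z (lost terms).


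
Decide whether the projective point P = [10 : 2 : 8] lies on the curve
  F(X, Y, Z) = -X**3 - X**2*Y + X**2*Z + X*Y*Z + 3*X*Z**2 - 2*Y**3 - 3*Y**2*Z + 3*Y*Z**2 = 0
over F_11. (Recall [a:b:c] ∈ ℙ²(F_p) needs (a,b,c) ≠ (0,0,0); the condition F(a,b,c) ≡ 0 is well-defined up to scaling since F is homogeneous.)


F(10,2,8) ≡ 5 (mod 11); P is NOT on the curve.

Evaluate F(10, 2, 8) term-by-term (mod 11).
  -X**3 ↦ -1·1000·1·1 = -1000
  -X**2*Y ↦ -1·100·2·1 = -200
  X**2*Z ↦ 1·100·1·8 = 800
  X*Y*Z ↦ 1·10·2·8 = 160
  3*X*Z**2 ↦ 3·10·1·64 = 1920
  -2*Y**3 ↦ -2·1·8·1 = -16
  -3*Y**2*Z ↦ -3·1·4·8 = -96
  3*Y*Z**2 ↦ 3·1·2·64 = 384
Sum: F(10, 2, 8) = (-1000) + (-200) + (800) + (160) + (1920) + (-16) + (-96) + (384) = 1952.
Reducing mod 11: 1952 ≡ 5 (mod 11).
Since F(a, b, c) ≡ 5 ≠ 0 (mod 11), P does NOT lie on the curve.


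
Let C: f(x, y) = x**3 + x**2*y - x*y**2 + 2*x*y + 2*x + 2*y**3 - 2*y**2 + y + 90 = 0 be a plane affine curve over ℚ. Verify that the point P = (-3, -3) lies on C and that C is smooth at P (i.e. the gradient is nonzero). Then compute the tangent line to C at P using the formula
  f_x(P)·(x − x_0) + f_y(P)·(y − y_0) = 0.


Tangent line at P: 32*x + 52*y + 252 = 0.

Step 1: f(-3, -3) = 0, so P lies on C.
Step 2: partial derivatives
  f_x(x, y) = 3*x**2 + 2*x*y - y**2 + 2*y + 2, f_y(x, y) = x**2 - 2*x*y + 2*x + 6*y**2 - 4*y + 1.
  f_x(P) = 32, f_y(P) = 52 (gradient nonzero, so P is smooth).
Step 3: tangent line at P: 32·(x − -3) + 52·(y − -3) = 0.
Expanding: 32*x + 52*y + 252 = 0.


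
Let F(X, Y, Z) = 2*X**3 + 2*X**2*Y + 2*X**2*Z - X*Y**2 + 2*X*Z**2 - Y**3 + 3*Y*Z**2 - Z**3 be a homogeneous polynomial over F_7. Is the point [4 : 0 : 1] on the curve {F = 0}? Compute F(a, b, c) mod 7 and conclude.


F(4,0,1) ≡ 6 (mod 7); P is NOT on the curve.

Evaluate F(4, 0, 1) term-by-term (mod 7).
  2*X**3 ↦ 2·64·1·1 = 128
  2*X**2*Y ↦ 2·16·0·1 = 0
  2*X**2*Z ↦ 2·16·1·1 = 32
  -X*Y**2 ↦ -1·4·0·1 = 0
  2*X*Z**2 ↦ 2·4·1·1 = 8
  -Y**3 ↦ -1·1·0·1 = 0
  3*Y*Z**2 ↦ 3·1·0·1 = 0
  -Z**3 ↦ -1·1·1·1 = -1
Sum: F(4, 0, 1) = (128) + (0) + (32) + (0) + (8) + (0) + (0) + (-1) = 167.
Reducing mod 7: 167 ≡ 6 (mod 7).
Since F(a, b, c) ≡ 6 ≠ 0 (mod 7), P does NOT lie on the curve.


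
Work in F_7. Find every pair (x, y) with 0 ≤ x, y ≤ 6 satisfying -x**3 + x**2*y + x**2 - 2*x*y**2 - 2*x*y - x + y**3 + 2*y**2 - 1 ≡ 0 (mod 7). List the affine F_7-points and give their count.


Affine F_7-points: {(0, 6), (2, 0), (2, 2), (4, 3), (5, 1)}; count = 5.

For each of the 49 pairs (x, y) ∈ F_7², evaluate f(x, y) mod 7. Record the zeros.
  x = 0: [0↦6, 1↦2, 2↦1, 3↦2, 4↦4, 5↦6, 6↦0]  zeros at y ∈ {6}
  x = 1: [0↦5, 1↦5, 2↦4, 3↦1, 4↦2, 5↦6, 6↦5]  zeros at y ∈ ∅
  x = 2: [0↦0, 1↦6, 2↦0, 3↦2, 4↦4, 5↦5, 6↦4]  zeros at y ∈ {0, 2}
  x = 3: [0↦6, 1↦6, 2↦4, 3↦6, 4↦4, 5↦4, 6↦5]  zeros at y ∈ ∅
  x = 4: [0↦3, 1↦6, 2↦3, 3↦0, 4↦3, 5↦4, 6↦2]  zeros at y ∈ {3}
  x = 5: [0↦6, 1↦0, 2↦5, 3↦6, 4↦2, 5↦6, 6↦3]  zeros at y ∈ {1}
  x = 6: [0↦2, 1↦3, 2↦4, 3↦4, 4↦2, 5↦4, 6↦2]  zeros at y ∈ ∅
Collecting zeros: affine points = {(0, 6), (2, 0), (2, 2), (4, 3), (5, 1)}.
Total count |C(F_7)_aff| = 5.


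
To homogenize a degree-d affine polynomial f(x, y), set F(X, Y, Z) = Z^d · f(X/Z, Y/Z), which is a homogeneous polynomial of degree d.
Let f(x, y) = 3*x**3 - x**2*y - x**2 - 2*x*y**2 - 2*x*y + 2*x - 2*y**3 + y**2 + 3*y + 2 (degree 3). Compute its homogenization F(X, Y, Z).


F(X, Y, Z) = 3*X**3 - X**2*Y - X**2*Z - 2*X*Y**2 - 2*X*Y*Z + 2*X*Z**2 - 2*Y**3 + Y**2*Z + 3*Y*Z**2 + 2*Z**3

deg(f) = 3.
Substitute x = X/Z, y = Y/Z into f, then multiply by Z^3.
  monomial 3·x^3·y^0 ↦ 3·X^3·Y^0·Z^0.
  monomial -1·x^2·y^1 ↦ -1·X^2·Y^1·Z^0.
  monomial -1·x^2·y^0 ↦ -1·X^2·Y^0·Z^1.
  monomial -2·x^1·y^2 ↦ -2·X^1·Y^2·Z^0.
  monomial -2·x^1·y^1 ↦ -2·X^1·Y^1·Z^1.
  monomial 2·x^1·y^0 ↦ 2·X^1·Y^0·Z^2.
  monomial -2·x^0·y^3 ↦ -2·X^0·Y^3·Z^0.
  monomial 1·x^0·y^2 ↦ 1·X^0·Y^2·Z^1.
  monomial 3·x^0·y^1 ↦ 3·X^0·Y^1·Z^2.
  monomial 2·x^0·y^0 ↦ 2·X^0·Y^0·Z^3.
Collecting: F(X, Y, Z) = 3*X**3 - X**2*Y - X**2*Z - 2*X*Y**2 - 2*X*Y*Z + 2*X*Z**2 - 2*Y**3 + Y**2*Z + 3*Y*Z**2 + 2*Z**3.


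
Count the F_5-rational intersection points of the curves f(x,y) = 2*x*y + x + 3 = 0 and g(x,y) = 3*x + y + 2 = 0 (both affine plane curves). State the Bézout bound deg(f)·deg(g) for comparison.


Common zeros: {(3, 4), (4, 1)}; count = 2; Bézout bound = 2.

deg(f) = 2, deg(g) = 1, so Bézout bound = 2.
Scan x ∈ F_5. For each x, list the y ∈ F_5 with f(x, y) ≡ 0 and those with g(x, y) ≡ 0 (mod 5); the common zeros in that column are the intersection.
  x = 0: f ≡ 0 at y ∈ ∅; g ≡ 0 at y ∈ {3}; common: ∅.
  x = 1: f ≡ 0 at y ∈ {3}; g ≡ 0 at y ∈ {0}; common: ∅.
  x = 2: f ≡ 0 at y ∈ {0}; g ≡ 0 at y ∈ {2}; common: ∅.
  x = 3: f ≡ 0 at y ∈ {4}; g ≡ 0 at y ∈ {4}; common: {4}.
  x = 4: f ≡ 0 at y ∈ {1}; g ≡ 0 at y ∈ {1}; common: {1}.
Collecting: common zeros = {(3, 4), (4, 1)}, so the count is 2.
Comparison with the Bézout bound: 2 ≤ 2 = deg(f)·deg(g), as expected for curves with no common component (the bound is attained).


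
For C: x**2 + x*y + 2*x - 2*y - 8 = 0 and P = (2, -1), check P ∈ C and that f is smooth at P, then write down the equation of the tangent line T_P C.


Tangent line at P: 5*x - 10 = 0.

Step 1: f(2, -1) = 0, so P lies on C.
Step 2: partial derivatives
  f_x(x, y) = 2*x + y + 2, f_y(x, y) = x - 2.
  f_x(P) = 5, f_y(P) = 0 (gradient nonzero, so P is smooth).
Step 3: tangent line at P: 5·(x − 2) + 0·(y − -1) = 0.
Expanding: 5*x - 10 = 0.


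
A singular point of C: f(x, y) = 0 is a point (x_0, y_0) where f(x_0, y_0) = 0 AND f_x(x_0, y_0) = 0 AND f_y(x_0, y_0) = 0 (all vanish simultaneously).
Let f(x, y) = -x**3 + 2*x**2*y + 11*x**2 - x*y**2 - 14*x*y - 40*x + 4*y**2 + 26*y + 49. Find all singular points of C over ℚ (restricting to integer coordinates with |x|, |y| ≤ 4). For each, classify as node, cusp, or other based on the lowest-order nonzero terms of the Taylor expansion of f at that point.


Singular points: {(3, -1)}; classification: cusp.

Compute partial derivatives:
  f_x = -3*x**2 + 4*x*y + 22*x - y**2 - 14*y - 40.
  f_y = 2*x**2 - 2*x*y - 14*x + 8*y + 26.
Scan x_0 ∈ {−4, ..., 4}. For each x_0, f_y(x_0, y) is a polynomial in y; find its integer roots y ∈ {−4, ..., 4}, then test f_x and f at those candidates.
  x = -4: f_y(-4, y) = 16*y + 114; no integer root y with |y| ≤ 4.
  x = -3: f_y(-3, y) = 14*y + 86; no integer root y with |y| ≤ 4.
  x = -2: f_y(-2, y) = 12*y + 62; no integer root y with |y| ≤ 4.
  x = -1: f_y(-1, y) = 10*y + 42; no integer root y with |y| ≤ 4.
  x = 0: f_y(0, y) = 8*y + 26; no integer root y with |y| ≤ 4.
  x = 1: f_y(1, y) = 6*y + 14; no integer root y with |y| ≤ 4.
  x = 2: f_y(2, y) = 4*y + 6; no integer root y with |y| ≤ 4.
  x = 3: f_y(3, y) = 2*y + 2; vanishes at y ∈ {-1}. (3, -1): f_x = 0, f = 0 — SINGULAR.
  x = 4: f_y(4, y) = 2; no integer root y with |y| ≤ 4.
Only singular point on the grid: (3, -1).
Classify: substitute x = 3 + u, y = -1 + v and expand: f = -u**3 + 2*u**2*v - u*v**2 + v**2.
No constant or linear terms (consistent with a singular point). Quadratic part: v**2. Cubic part: -u**3 + 2*u**2*v - u*v**2.
The quadratic part v**2 is a perfect square, so there is a single (double) tangent line v = 0, i.e. y = -1. Restricting the cubic part to that line (v = 0) leaves -u**3 ≠ 0, so f is not divisible by v and the branch is v² ≈ u**3 to lowest order — this is a cusp.
Classification: cusp.


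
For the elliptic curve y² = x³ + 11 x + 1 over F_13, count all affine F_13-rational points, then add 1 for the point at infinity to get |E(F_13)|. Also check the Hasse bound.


Affine points = {(0, 1), (0, 12), (1, 0), (3, 3), (3, 10), (5, 5), (5, 8), (6, 6), (6, 7), (8, 4), (8, 9), (9, 6), (9, 7), (11, 6), (11, 7)}; affine count = 15; |E(F_13)| = 16.

Discriminant check: Δ ∝ 4a³ + 27b² = 4·11³ + 27·1² = 4·1331 + 27·1 ≡ 8 (mod 13). Nonzero ⇒ E is nonsingular.
For each x ∈ F_13, compute rhs = x³ + 11·x + 1 mod 13, then count y ∈ F_13 with y² ≡ rhs.
  x = 0: rhs = 1, matching y values: 1, 12 (2 points).
  x = 1: rhs = 0, matching y values: 0 (1 points).
  x = 2: rhs = 5, matching y values: none (0 points).
  x = 3: rhs = 9, matching y values: 3, 10 (2 points).
  x = 4: rhs = 5, matching y values: none (0 points).
  x = 5: rhs = 12, matching y values: 5, 8 (2 points).
  x = 6: rhs = 10, matching y values: 6, 7 (2 points).
  x = 7: rhs = 5, matching y values: none (0 points).
  x = 8: rhs = 3, matching y values: 4, 9 (2 points).
  x = 9: rhs = 10, matching y values: 6, 7 (2 points).
  x = 10: rhs = 6, matching y values: none (0 points).
  x = 11: rhs = 10, matching y values: 6, 7 (2 points).
  x = 12: rhs = 2, matching y values: none (0 points).
Total affine count: 15.
Full point count |E(F_13)| = 15 + 1 = 16.
Hasse bound: |16 − (13+1)| = |2| = 2 ≤ 2√13 ≈ 7.2111 ✓.


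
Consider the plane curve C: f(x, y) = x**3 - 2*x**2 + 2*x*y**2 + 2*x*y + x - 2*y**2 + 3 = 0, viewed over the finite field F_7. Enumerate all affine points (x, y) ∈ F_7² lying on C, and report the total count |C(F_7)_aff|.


Affine F_7-points: {(1, 2), (2, 2), (2, 3), (6, 1), (6, 2)}; count = 5.

For each of the 49 pairs (x, y) ∈ F_7², evaluate f(x, y) mod 7. Record the zeros.
  x = 0: [0↦3, 1↦1, 2↦2, 3↦6, 4↦6, 5↦2, 6↦1]  zeros at y ∈ ∅
  x = 1: [0↦3, 1↦5, 2↦0, 3↦2, 4↦4, 5↦6, 6↦1]  zeros at y ∈ {2}
  x = 2: [0↦5, 1↦4, 2↦0, 3↦0, 4↦4, 5↦5, 6↦3]  zeros at y ∈ {2, 3}
  x = 3: [0↦1, 1↦4, 2↦1, 3↦6, 4↦5, 5↦5, 6↦6]  zeros at y ∈ ∅
  x = 4: [0↦4, 1↦4, 2↦2, 3↦5, 4↦6, 5↦5, 6↦2]  zeros at y ∈ ∅
  x = 5: [0↦6, 1↦3, 2↦2, 3↦3, 4↦6, 5↦4, 6↦4]  zeros at y ∈ ∅
  x = 6: [0↦6, 1↦0, 2↦0, 3↦6, 4↦4, 5↦1, 6↦4]  zeros at y ∈ {1, 2}
Collecting zeros: affine points = {(1, 2), (2, 2), (2, 3), (6, 1), (6, 2)}.
Total count |C(F_7)_aff| = 5.


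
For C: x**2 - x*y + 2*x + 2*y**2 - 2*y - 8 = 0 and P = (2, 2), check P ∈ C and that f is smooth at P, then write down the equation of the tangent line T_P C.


Tangent line at P: 4*x + 4*y - 16 = 0.

Step 1: f(2, 2) = 0, so P lies on C.
Step 2: partial derivatives
  f_x(x, y) = 2*x - y + 2, f_y(x, y) = -x + 4*y - 2.
  f_x(P) = 4, f_y(P) = 4 (gradient nonzero, so P is smooth).
Step 3: tangent line at P: 4·(x − 2) + 4·(y − 2) = 0.
Expanding: 4*x + 4*y - 16 = 0.
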